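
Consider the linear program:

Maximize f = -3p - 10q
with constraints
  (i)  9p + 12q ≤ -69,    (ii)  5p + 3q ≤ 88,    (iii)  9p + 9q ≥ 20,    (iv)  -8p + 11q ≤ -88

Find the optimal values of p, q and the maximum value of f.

Feasible corners and f = -3p - 10q:
  (421/11, -379/11) → f = 2527/11
  (287/9, -89/3) → f = 201
  (122/3, -346/9) → f = 2362/9

The optimum lies where 5p + 3q = 88 and 9p + 9q = 20.
Solving simultaneously gives p = 122/3, q = -346/9.

p = 122/3, q = -346/9, maximum f = 2362/9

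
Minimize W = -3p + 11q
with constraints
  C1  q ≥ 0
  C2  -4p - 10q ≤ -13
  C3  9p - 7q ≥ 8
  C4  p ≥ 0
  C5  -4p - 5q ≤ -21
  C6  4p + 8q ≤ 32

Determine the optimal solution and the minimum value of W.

Extreme points and W = -3p + 11q:
  (21/4, 0) → W = -63/4
  (8, 0) → W = -24
  (187/73, 157/73) → W = 1166/73
  (72/25, 64/25) → W = 488/25

p = 8, q = 0, minimum W = -24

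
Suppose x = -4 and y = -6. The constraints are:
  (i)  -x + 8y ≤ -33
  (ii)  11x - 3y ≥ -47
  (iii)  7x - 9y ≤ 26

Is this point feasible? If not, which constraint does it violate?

feasible

(i): -44 ≤ -33 ✓
(ii): -26 ≥ -47 ✓
(iii): 26 ≤ 26 ✓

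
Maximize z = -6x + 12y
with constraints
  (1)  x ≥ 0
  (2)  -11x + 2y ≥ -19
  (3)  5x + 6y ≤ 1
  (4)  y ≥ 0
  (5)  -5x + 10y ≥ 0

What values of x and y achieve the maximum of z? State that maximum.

x = 0, y = 1/6, maximum z = 2

Vertices and z = -6x + 12y:
  (0, 1/6) → z = 2
  (0, 0) → z = 0
  (1/8, 1/16) → z = 0

At the optimal vertex, x = 0 and 5x + 6y = 1.
Solving simultaneously gives x = 0, y = 1/6.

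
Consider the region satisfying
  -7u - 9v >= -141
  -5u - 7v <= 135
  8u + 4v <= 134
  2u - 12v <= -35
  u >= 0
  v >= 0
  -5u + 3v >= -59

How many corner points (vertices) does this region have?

Intersecting each pair of boundary lines and keeping only the points that satisfy every inequality leaves:
  (27/2, 31/6)
  (0, 47/3)
  (0, 35/12)

3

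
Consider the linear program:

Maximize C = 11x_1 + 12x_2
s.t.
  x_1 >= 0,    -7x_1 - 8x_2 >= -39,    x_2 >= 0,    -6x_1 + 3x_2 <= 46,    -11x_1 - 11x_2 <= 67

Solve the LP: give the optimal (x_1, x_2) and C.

x_1 = 39/7, x_2 = 0, maximum C = 429/7

Corner points and C = 11x_1 + 12x_2:
  (0, 39/8) → C = 117/2
  (0, 0) → C = 0
  (39/7, 0) → C = 429/7

At the optimal vertex, -7x_1 - 8x_2 = -39 and x_2 = 0.
Solving simultaneously gives x_1 = 39/7, x_2 = 0.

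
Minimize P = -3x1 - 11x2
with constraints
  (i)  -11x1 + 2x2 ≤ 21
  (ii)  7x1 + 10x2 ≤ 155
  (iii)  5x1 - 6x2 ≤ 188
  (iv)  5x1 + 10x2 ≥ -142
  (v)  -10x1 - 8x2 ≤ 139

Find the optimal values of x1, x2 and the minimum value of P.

x1 = 25/31, x2 = 463/31, minimum P = -5168/31

Corner points and P = -3x1 - 11x2:
  (25/31, 463/31) → P = -5168/31
  (-247/60, -1457/120) → P = 17509/120
  (1405/46, -541/92) → P = -2479/92
  (257/20, -165/8) → P = 7533/40

The binding constraints are -11x1 + 2x2 = 21 and 7x1 + 10x2 = 155.
Solving simultaneously gives x1 = 25/31, x2 = 463/31.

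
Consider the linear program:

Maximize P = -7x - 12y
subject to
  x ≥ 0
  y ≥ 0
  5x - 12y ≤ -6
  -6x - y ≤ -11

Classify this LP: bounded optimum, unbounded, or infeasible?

bounded optimum

Extreme points and P = -7x - 12y:
  (0, 11) → P = -132
  (18/11, 13/11) → P = -282/11
The feasible region has finitely many vertices and no improving ray; the maximum is -282/11 at (18/11, 13/11).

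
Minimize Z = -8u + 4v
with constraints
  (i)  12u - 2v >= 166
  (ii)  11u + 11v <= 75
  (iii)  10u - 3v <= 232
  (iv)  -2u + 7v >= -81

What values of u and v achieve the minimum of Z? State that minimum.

u = 472/33, v = -247/33, minimum Z = -1588/11

Feasible corners and Z = -8u + 4v:
  (988/77, -463/77) → Z = -9756/77
  (25/2, -8) → Z = -132
  (472/33, -247/33) → Z = -1588/11

The binding constraints are 11u + 11v = 75 and -2u + 7v = -81.
Solving simultaneously gives u = 472/33, v = -247/33.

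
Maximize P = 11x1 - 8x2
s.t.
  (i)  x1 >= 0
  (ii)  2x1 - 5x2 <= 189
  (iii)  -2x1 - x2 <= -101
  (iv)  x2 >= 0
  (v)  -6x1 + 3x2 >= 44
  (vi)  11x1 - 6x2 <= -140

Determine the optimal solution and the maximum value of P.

The feasible region is unbounded (it extends along (0, 1), (1, 2)), but P strictly decreases along every unbounded feasible direction, so there is no improving ray and the maximum is attained at a vertex.

At the optimal vertex, -2x1 - x2 = -101 and 11x1 - 6x2 = -140.
Solving simultaneously gives x1 = 466/23, x2 = 1391/23.

x1 = 466/23, x2 = 1391/23, maximum P = -6002/23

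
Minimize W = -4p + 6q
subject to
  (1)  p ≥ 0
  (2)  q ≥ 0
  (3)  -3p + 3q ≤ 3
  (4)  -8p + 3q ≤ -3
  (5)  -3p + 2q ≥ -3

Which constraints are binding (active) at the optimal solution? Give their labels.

Extreme points and W = -4p + 6q:
  (3/8, 0) → W = -3/2
  (1, 0) → W = -4
  (6/5, 11/5) → W = 42/5
  (5, 6) → W = 16

The minimum is at (1, 0). Substituting into each constraint, equality holds for (2) and (5); the remaining constraints have slack.

(2) and (5)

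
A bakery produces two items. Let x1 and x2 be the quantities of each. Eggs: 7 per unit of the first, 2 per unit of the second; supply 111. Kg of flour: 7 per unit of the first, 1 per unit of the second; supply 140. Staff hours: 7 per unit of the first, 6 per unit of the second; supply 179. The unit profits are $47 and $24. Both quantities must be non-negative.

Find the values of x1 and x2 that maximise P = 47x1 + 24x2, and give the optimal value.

x1 = 11, x2 = 17, maximum P = 925

Extreme points and P = 47x1 + 24x2:
  (0, 0) → P = 0
  (0, 179/6) → P = 716
  (111/7, 0) → P = 5217/7
  (11, 17) → P = 925

The binding constraints are 7x1 + 2x2 = 111 and 7x1 + 6x2 = 179.
Solving simultaneously gives x1 = 11, x2 = 17.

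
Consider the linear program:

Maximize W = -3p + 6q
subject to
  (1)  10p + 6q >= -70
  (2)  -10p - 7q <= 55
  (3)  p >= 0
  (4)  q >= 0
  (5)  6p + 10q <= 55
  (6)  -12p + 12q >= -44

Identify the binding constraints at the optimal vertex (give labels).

(3) and (5)

Vertices and W = -3p + 6q:
  (0, 0) → W = 0
  (0, 11/2) → W = 33
  (11/3, 0) → W = -11
  (275/48, 33/16) → W = -77/16

The maximum is at (0, 11/2). Substituting into each constraint, equality holds for (3) and (5); the remaining constraints have slack.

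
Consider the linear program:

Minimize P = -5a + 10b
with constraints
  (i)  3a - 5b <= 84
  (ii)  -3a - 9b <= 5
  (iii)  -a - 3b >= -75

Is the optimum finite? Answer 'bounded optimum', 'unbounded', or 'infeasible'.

Extreme points and P = -5a + 10b:
  (731/42, -89/14) → P = -6325/42
  (627/14, 141/14) → P = -1725/14
The feasible region has finitely many vertices and no improving ray; the minimum is -6325/42 at (731/42, -89/14).

bounded optimum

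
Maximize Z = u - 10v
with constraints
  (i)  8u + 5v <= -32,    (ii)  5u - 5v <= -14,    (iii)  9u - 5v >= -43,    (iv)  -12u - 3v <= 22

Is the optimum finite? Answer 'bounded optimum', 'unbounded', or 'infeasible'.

infeasible

The boundaries 8u + 5v = -32 and 5u - 5v = -14 meet at (-46/13, -48/65), but that point violates -12u - 3v ≤ 22. Every candidate vertex is excluded by some other constraint, so the feasible region is empty.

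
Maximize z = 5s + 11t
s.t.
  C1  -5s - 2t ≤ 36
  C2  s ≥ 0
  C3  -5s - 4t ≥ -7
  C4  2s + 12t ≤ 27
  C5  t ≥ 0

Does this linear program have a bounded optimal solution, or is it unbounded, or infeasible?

bounded optimum

Extreme points and z = 5s + 11t:
  (0, 7/4) → z = 77/4
  (0, 0) → z = 0
  (7/5, 0) → z = 7
The feasible region has finitely many vertices and no improving ray; the maximum is 77/4 at (0, 7/4).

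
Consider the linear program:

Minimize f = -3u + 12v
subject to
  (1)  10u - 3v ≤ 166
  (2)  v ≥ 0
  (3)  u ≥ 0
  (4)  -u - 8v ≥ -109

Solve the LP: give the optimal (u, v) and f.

u = 83/5, v = 0, minimum f = -249/5

Corner points and f = -3u + 12v:
  (83/5, 0) → f = -249/5
  (1655/83, 924/83) → f = 6123/83
  (0, 0) → f = 0
  (0, 109/8) → f = 327/2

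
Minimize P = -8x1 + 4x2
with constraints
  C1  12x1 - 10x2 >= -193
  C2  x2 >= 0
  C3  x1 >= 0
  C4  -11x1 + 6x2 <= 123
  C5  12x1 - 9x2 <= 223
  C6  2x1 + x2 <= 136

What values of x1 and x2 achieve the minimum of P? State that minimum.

Corner points and P = -8x1 + 4x2:
  (0, 193/10) → P = 386/5
  (1167/32, 1009/16) → P = -79/2
  (0, 0) → P = 0
  (223/12, 0) → P = -446/3
  (1447/30, 593/15) → P = -3416/15

At the optimal vertex, 12x1 - 9x2 = 223 and 2x1 + x2 = 136.
Solving simultaneously gives x1 = 1447/30, x2 = 593/15.

x1 = 1447/30, x2 = 593/15, minimum P = -3416/15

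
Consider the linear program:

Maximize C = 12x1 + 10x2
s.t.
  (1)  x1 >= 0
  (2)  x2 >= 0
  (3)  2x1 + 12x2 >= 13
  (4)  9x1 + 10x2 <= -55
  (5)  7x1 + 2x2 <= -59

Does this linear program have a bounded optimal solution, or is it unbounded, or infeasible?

infeasible

The boundaries 2x1 + 12x2 = 13 and 7x1 + 2x2 = -59 meet at (-367/40, 209/80), but that point violates x1 ≥ 0. Every candidate vertex is excluded by some other constraint, so the feasible region is empty.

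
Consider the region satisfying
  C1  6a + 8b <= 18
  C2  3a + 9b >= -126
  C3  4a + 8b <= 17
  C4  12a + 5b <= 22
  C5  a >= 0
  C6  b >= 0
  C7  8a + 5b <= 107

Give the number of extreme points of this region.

5

Pairwise boundary intersections that survive every other constraint:
  (1/2, 15/8)
  (43/33, 14/11)
  (0, 17/8)
  (11/6, 0)
  (0, 0)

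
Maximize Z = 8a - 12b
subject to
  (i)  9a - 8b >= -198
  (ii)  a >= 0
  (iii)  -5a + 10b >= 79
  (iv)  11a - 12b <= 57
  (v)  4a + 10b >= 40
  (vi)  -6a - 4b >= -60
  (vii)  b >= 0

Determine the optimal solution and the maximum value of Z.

The optimum lies where -5a + 10b = 79 and -6a - 4b = -60.
Solving simultaneously gives a = 71/20, b = 387/40.

a = 71/20, b = 387/40, maximum Z = -877/10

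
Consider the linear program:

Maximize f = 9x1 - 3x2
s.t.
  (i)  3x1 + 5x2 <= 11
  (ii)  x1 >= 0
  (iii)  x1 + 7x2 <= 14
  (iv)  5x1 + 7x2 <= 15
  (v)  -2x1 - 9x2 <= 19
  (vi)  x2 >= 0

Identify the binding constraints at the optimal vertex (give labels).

(iv) and (vi)

Extreme points and f = 9x1 - 3x2:
  (0, 2) → f = -6
  (0, 0) → f = 0
  (1/4, 55/28) → f = -51/14
  (3, 0) → f = 27

The maximum is at (3, 0). Substituting into each constraint, equality holds for (iv) and (vi); the remaining constraints have slack.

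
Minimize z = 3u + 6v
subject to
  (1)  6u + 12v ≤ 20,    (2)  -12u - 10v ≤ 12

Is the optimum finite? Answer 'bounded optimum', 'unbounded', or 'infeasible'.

unbounded

From the feasible point (-86/21, 26/7), moving in the direction (10, -12) keeps every constraint satisfied while z decreases without bound.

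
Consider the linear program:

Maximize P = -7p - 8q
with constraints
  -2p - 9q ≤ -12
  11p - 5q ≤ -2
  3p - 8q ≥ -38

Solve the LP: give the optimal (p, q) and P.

Vertices and P = -7p - 8q:
  (42/109, 136/109) → P = -1382/109
  (-246/43, 112/43) → P = 826/43
  (174/73, 412/73) → P = -4514/73

p = -246/43, q = 112/43, maximum P = 826/43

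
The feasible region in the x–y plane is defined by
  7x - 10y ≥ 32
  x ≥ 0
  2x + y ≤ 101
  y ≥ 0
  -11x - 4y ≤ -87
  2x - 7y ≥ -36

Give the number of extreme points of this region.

5

The feasible vertices (each the meet of two boundaries and inside every other half-plane) are:
  (499/69, 257/138)
  (584/29, 316/29)
  (101/2, 0)
  (671/16, 137/8)
  (87/11, 0)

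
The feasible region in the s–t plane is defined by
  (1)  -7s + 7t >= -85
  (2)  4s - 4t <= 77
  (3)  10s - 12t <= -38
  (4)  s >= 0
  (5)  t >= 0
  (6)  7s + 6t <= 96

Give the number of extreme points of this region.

3

The feasible vertices (each the meet of two boundaries and inside every other half-plane) are:
  (0, 19/6)
  (77/12, 613/72)
  (0, 16)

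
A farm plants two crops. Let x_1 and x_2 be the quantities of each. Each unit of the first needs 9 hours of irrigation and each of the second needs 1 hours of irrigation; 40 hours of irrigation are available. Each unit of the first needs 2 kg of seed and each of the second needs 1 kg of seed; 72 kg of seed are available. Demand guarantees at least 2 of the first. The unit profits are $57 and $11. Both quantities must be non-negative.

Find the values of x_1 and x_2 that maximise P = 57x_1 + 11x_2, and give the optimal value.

Corner points and P = 57x_1 + 11x_2:
  (40/9, 0) → P = 760/3
  (2, 0) → P = 114
  (2, 22) → P = 356

At the optimal vertex, 9x_1 + x_2 = 40 and x_1 = 2.
Solving simultaneously gives x_1 = 2, x_2 = 22.

x_1 = 2, x_2 = 22, maximum P = 356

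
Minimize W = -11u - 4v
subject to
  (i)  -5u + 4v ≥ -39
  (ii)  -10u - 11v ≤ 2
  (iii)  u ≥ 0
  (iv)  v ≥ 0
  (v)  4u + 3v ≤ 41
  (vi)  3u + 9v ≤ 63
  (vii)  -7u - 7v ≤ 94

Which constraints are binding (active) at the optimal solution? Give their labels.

(i) and (v)

Corner points and W = -11u - 4v:
  (39/5, 0) → W = -429/5
  (281/31, 49/31) → W = -3287/31
  (0, 0) → W = 0
  (0, 7) → W = -28
  (20/3, 43/9) → W = -832/9

The minimum is at (281/31, 49/31). Substituting into each constraint, equality holds for (i) and (v); the remaining constraints have slack.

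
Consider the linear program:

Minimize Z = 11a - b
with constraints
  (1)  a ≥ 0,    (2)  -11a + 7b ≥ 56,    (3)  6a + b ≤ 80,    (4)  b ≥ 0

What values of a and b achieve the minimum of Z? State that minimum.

a = 0, b = 80, minimum Z = -80

Extreme points and Z = 11a - b:
  (0, 8) → Z = -8
  (0, 80) → Z = -80
  (504/53, 1216/53) → Z = 4328/53

The optimum lies where a = 0 and 6a + b = 80.
Solving simultaneously gives a = 0, b = 80.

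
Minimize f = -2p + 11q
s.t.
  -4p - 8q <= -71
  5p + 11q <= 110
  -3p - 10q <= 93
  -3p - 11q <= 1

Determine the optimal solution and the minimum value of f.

p = 111/2, q = -335/22, minimum f = -557/2

The binding constraints are 5p + 11q = 110 and -3p - 11q = 1.
Solving simultaneously gives p = 111/2, q = -335/22.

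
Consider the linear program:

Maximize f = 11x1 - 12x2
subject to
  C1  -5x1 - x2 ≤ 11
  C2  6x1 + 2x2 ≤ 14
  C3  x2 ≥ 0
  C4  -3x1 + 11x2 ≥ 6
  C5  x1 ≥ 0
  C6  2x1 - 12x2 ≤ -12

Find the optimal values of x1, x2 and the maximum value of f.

Vertices and f = 11x1 - 12x2:
  (0, 7) → f = -84
  (36/19, 25/19) → f = 96/19
  (0, 1) → f = -12

x1 = 36/19, x2 = 25/19, maximum f = 96/19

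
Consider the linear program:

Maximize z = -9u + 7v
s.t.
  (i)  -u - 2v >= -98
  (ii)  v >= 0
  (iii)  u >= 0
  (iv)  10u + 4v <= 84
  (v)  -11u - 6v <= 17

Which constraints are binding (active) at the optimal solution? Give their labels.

(iii) and (iv)

Feasible corners and z = -9u + 7v:
  (0, 0) → z = 0
  (42/5, 0) → z = -378/5
  (0, 21) → z = 147

The maximum is at (0, 21). Substituting into each constraint, equality holds for (iii) and (iv); the remaining constraints have slack.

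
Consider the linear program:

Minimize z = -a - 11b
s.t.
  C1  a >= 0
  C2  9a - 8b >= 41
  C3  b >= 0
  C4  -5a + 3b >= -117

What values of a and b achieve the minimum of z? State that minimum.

Corner points and z = -a - 11b:
  (41/9, 0) → z = -41/9
  (813/13, 848/13) → z = -10141/13
  (117/5, 0) → z = -117/5

a = 813/13, b = 848/13, minimum z = -10141/13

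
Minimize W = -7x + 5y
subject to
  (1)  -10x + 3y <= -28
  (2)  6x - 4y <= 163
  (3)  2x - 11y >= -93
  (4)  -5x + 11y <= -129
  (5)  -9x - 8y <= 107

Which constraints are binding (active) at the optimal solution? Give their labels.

Feasible corners and W = -7x + 5y:
  (-79/95, -230/19) → W = -5197/95
  (-97/107, -1322/107) → W = -5931/107
  (1277/46, 41/46) → W = -4367/23
  (73/7, -703/28) → W = -5559/28

The minimum is at (73/7, -703/28). Substituting into each constraint, equality holds for (2) and (5); the remaining constraints have slack.

(2) and (5)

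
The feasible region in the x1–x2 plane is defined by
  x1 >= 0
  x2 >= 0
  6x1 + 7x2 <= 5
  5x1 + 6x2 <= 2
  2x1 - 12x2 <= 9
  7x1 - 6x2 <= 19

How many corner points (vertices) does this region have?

The feasible vertices (each the meet of two boundaries and inside every other half-plane) are:
  (0, 0)
  (0, 1/3)
  (2/5, 0)

3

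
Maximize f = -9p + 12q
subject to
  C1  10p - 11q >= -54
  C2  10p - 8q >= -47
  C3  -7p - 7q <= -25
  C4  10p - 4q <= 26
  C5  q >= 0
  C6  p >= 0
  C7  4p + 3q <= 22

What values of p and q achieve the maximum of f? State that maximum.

Feasible corners and f = -9p + 12q:
  (0, 54/11) → f = 648/11
  (40/37, 218/37) → f = 2256/37
  (141/49, 34/49) → f = -123/7
  (0, 25/7) → f = 300/7
  (83/23, 58/23) → f = -51/23

p = 40/37, q = 218/37, maximum f = 2256/37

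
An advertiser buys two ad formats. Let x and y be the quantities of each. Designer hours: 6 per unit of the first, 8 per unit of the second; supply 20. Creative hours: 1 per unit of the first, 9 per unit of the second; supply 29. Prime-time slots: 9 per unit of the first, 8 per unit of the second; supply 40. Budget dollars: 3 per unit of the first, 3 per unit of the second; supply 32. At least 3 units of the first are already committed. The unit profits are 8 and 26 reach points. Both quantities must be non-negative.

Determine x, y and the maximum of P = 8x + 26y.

At the optimal vertex, 6x + 8y = 20 and x = 3.
Solving simultaneously gives x = 3, y = 1/4.

x = 3, y = 1/4, maximum P = 61/2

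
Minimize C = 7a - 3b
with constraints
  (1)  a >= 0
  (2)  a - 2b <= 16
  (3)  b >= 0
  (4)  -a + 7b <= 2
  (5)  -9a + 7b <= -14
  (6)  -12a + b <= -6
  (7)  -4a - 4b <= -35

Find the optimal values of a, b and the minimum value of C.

a = 237/32, b = 43/32, minimum C = 765/16

Vertices and C = 7a - 3b:
  (16, 0) → C = 112
  (116/5, 18/5) → C = 758/5
  (35/4, 0) → C = 245/4
  (237/32, 43/32) → C = 765/16

The binding constraints are -a + 7b = 2 and -4a - 4b = -35.
Solving simultaneously gives a = 237/32, b = 43/32.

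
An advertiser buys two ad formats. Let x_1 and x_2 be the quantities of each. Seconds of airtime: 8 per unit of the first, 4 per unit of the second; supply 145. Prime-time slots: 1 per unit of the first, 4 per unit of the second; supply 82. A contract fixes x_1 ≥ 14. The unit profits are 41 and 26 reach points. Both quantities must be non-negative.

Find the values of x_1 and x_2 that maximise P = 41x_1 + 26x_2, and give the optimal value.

x_1 = 14, x_2 = 33/4, maximum P = 1577/2

Corner points and P = 41x_1 + 26x_2:
  (145/8, 0) → P = 5945/8
  (14, 0) → P = 574
  (14, 33/4) → P = 1577/2

The binding constraints are 8x_1 + 4x_2 = 145 and x_1 = 14.
Solving simultaneously gives x_1 = 14, x_2 = 33/4.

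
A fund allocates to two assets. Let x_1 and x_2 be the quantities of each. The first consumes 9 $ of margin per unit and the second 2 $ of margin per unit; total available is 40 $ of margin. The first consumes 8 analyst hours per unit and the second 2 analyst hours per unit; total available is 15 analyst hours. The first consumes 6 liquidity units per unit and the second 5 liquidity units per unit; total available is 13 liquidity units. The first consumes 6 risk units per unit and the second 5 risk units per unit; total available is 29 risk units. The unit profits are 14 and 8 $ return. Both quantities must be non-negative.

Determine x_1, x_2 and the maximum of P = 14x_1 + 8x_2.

Feasible corners and P = 14x_1 + 8x_2:
  (0, 0) → P = 0
  (0, 13/5) → P = 104/5
  (15/8, 0) → P = 105/4
  (7/4, 1/2) → P = 57/2

The optimum lies where 8x_1 + 2x_2 = 15 and 6x_1 + 5x_2 = 13.
Solving simultaneously gives x_1 = 7/4, x_2 = 1/2.

x_1 = 7/4, x_2 = 1/2, maximum P = 57/2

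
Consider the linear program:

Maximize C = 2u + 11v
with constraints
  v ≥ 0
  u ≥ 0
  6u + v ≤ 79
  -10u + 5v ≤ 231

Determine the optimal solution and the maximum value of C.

Corner points and C = 2u + 11v:
  (0, 0) → C = 0
  (79/6, 0) → C = 79/3
  (0, 231/5) → C = 2541/5
  (41/10, 272/5) → C = 3033/5

The optimum lies where 6u + v = 79 and -10u + 5v = 231.
Solving simultaneously gives u = 41/10, v = 272/5.

u = 41/10, v = 272/5, maximum C = 3033/5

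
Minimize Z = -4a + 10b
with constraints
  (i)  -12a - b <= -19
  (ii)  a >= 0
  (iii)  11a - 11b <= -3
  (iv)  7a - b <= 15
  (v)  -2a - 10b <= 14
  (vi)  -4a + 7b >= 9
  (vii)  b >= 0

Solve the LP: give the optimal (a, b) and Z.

a = 31/22, b = 23/11, minimum Z = 168/11

Feasible corners and Z = -4a + 10b:
  (0, 19) → Z = 190
  (31/22, 23/11) → Z = 168/11
  (28/11, 31/11) → Z = 18
  (26/11, 29/11) → Z = 186/11
The feasible region is unbounded (it extends along (0, 1), (1, 7)), but Z strictly increases along every unbounded feasible direction, so there is no improving ray and the minimum is attained at a vertex.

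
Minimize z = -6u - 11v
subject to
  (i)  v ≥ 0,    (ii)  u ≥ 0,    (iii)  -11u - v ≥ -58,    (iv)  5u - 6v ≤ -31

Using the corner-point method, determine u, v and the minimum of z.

Feasible corners and z = -6u - 11v:
  (0, 58) → z = -638
  (0, 31/6) → z = -341/6
  (317/71, 631/71) → z = -8843/71

The optimum lies where u = 0 and -11u - v = -58.
Solving simultaneously gives u = 0, v = 58.

u = 0, v = 58, minimum z = -638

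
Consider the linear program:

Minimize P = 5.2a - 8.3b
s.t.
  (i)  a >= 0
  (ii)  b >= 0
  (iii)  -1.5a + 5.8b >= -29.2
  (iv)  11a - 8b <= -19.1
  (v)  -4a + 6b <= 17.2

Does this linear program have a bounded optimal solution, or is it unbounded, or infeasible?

bounded optimum

Feasible corners and P = 5.2a - 8.3b:
  (0, 2.3875) → P = -19.81625
  (0, 43/15) → P = -3569/150
  (23/34, 282/85) → P = -10208/425
The feasible region has finitely many vertices and no improving ray; the minimum is -10208/425 at (23/34, 282/85).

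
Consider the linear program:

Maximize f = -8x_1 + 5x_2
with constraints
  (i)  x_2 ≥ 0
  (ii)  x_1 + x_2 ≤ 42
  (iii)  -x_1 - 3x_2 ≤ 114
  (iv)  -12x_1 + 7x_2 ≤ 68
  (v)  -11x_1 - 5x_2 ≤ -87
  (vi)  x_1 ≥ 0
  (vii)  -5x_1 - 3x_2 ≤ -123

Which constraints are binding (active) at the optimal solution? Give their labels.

(ii) and (iv)

Feasible corners and f = -8x_1 + 5x_2:
  (42, 0) → f = -336
  (123/5, 0) → f = -984/5
  (226/19, 572/19) → f = 1052/19
  (657/71, 1816/71) → f = 3824/71

The maximum is at (226/19, 572/19). Substituting into each constraint, equality holds for (ii) and (iv); the remaining constraints have slack.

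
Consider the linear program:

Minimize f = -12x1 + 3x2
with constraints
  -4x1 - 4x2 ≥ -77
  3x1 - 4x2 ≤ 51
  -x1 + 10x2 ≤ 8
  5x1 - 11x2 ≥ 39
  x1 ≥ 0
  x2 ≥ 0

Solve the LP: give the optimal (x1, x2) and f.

x1 = 128/7, x2 = 27/28, minimum f = -6063/28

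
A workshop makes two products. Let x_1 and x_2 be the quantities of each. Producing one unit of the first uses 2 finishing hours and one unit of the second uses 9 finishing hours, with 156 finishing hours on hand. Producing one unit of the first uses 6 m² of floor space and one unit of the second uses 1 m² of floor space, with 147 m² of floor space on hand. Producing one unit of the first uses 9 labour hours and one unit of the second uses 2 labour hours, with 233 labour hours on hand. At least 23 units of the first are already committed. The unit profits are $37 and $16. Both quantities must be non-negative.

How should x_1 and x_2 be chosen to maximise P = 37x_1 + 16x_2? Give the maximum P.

Corner points and P = 37x_1 + 16x_2:
  (49/2, 0) → P = 1813/2
  (23, 0) → P = 851
  (23, 9) → P = 995

x_1 = 23, x_2 = 9, maximum P = 995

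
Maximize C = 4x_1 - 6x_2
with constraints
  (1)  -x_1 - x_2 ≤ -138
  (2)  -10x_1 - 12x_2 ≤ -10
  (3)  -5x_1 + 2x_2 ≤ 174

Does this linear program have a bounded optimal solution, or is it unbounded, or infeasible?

From the feasible point (823, -685), moving in the direction (12, -10) keeps every constraint satisfied while C increases without bound.

unbounded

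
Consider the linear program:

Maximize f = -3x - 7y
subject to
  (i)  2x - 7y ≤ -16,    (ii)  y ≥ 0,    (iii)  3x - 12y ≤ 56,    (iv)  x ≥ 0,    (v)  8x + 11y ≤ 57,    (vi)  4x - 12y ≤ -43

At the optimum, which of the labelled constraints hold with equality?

Vertices and f = -3x - 7y:
  (0, 57/11) → f = -399/11
  (0, 43/12) → f = -301/12
  (211/140, 143/35) → f = -4637/140

The maximum is at (0, 43/12). Substituting into each constraint, equality holds for (iv) and (vi); the remaining constraints have slack.

(iv) and (vi)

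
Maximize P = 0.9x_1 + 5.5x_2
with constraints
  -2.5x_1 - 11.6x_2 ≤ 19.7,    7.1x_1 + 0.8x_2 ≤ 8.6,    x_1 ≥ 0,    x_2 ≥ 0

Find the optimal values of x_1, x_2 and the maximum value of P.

x_1 = 0, x_2 = 10.75, maximum P = 59.125

Corner points and P = 0.9x_1 + 5.5x_2:
  (0, 43/4) → P = 473/8
  (86/71, 0) → P = 387/355
  (0, 0) → P = 0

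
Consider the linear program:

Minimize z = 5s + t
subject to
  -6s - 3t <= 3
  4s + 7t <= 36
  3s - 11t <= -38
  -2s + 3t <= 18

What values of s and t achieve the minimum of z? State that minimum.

Extreme points and z = 5s + t:
  (-49/25, 73/25) → z = -172/25
  (-21/8, 17/4) → z = -71/8
  (2, 4) → z = 14
  (-9/13, 72/13) → z = 27/13

The optimum lies where -6s - 3t = 3 and -2s + 3t = 18.
Solving simultaneously gives s = -21/8, t = 17/4.

s = -21/8, t = 17/4, minimum z = -71/8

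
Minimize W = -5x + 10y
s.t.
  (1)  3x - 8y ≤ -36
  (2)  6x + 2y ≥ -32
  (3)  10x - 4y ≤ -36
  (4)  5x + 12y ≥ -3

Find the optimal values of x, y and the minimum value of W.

Vertices and W = -5x + 10y:
  (-36/17, 63/17) → W = 810/17
  (-6, 9/4) → W = 105/2
  (-189/31, 71/31) → W = 1655/31
The feasible region is unbounded (it extends along (2, 5), (-1, 3)), but W strictly increases along every unbounded feasible direction, so there is no improving ray and the minimum is attained at a vertex.

x = -36/17, y = 63/17, minimum W = 810/17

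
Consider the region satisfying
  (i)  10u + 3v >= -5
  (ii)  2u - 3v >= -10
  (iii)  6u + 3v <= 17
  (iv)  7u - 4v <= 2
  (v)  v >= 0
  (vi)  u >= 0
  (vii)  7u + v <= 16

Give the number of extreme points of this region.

The feasible vertices (each the meet of two boundaries and inside every other half-plane) are:
  (7/8, 47/12)
  (0, 10/3)
  (74/45, 107/45)
  (2/7, 0)
  (0, 0)

5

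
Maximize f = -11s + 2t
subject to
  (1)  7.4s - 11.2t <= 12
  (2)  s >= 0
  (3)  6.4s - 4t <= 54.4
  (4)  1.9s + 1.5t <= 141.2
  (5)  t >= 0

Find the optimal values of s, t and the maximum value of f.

s = 0, t = 1412/15, maximum f = 2824/15

Corner points and f = -11s + 2t:
  (3508/263, 2036/263) → f = -34516/263
  (60/37, 0) → f = -660/37
  (0, 1412/15) → f = 2824/15
  (0, 0) → f = 0
  (1616/43, 10004/215) → f = -68872/215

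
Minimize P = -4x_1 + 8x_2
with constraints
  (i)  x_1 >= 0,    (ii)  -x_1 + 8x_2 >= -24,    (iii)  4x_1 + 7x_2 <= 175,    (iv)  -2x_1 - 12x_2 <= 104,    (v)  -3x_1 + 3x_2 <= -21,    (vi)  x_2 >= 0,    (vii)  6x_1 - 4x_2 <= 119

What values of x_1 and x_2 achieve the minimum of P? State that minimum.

x_1 = 119/6, x_2 = 0, minimum P = -238/3

Vertices and P = -4x_1 + 8x_2:
  (224/11, 147/11) → P = 280/11
  (1533/58, 287/29) → P = -770/29
  (7, 0) → P = -28
  (119/6, 0) → P = -238/3

The binding constraints are x_2 = 0 and 6x_1 - 4x_2 = 119.
Solving simultaneously gives x_1 = 119/6, x_2 = 0.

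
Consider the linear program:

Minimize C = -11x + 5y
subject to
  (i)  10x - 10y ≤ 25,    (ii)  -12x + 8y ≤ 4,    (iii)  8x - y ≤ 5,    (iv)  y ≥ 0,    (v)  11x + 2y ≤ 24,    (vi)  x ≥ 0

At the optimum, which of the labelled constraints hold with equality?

(iii) and (iv)

Vertices and C = -11x + 5y:
  (11/13, 23/13) → C = -6/13
  (0, 1/2) → C = 5/2
  (5/8, 0) → C = -55/8
  (0, 0) → C = 0

The minimum is at (5/8, 0). Substituting into each constraint, equality holds for (iii) and (iv); the remaining constraints have slack.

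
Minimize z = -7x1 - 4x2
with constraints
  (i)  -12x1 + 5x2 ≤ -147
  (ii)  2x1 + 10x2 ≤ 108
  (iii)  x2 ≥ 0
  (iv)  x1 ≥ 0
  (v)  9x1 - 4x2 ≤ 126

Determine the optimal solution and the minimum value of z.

x1 = 846/49, x2 = 360/49, minimum z = -7362/49

Vertices and z = -7x1 - 4x2:
  (201/13, 501/65) → z = -9039/65
  (49/4, 0) → z = -343/4
  (846/49, 360/49) → z = -7362/49
  (14, 0) → z = -98

The binding constraints are 2x1 + 10x2 = 108 and 9x1 - 4x2 = 126.
Solving simultaneously gives x1 = 846/49, x2 = 360/49.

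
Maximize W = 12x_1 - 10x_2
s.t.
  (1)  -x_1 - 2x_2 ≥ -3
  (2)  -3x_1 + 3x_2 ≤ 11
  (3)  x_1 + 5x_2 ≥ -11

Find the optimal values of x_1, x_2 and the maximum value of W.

x_1 = 37/3, x_2 = -14/3, maximum W = 584/3

Corner points and W = 12x_1 - 10x_2:
  (-13/9, 20/9) → W = -356/9
  (37/3, -14/3) → W = 584/3
  (-44/9, -11/9) → W = -418/9

The binding constraints are -x_1 - 2x_2 = -3 and x_1 + 5x_2 = -11.
Solving simultaneously gives x_1 = 37/3, x_2 = -14/3.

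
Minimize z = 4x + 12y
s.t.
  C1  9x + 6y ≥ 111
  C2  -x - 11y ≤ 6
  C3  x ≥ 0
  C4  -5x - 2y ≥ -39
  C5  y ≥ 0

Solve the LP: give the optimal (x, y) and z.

x = 1, y = 17, minimum z = 208

Corner points and z = 4x + 12y:
  (0, 37/2) → z = 222
  (1, 17) → z = 208
  (0, 39/2) → z = 234

The binding constraints are 9x + 6y = 111 and -5x - 2y = -39.
Solving simultaneously gives x = 1, y = 17.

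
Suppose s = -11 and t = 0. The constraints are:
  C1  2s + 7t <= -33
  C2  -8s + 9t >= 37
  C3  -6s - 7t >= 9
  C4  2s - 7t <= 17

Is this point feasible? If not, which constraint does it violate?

Constraint C1: 2s + 7t = -22, which is not ≤ -33. All other constraints are satisfied.

not feasible — violates C1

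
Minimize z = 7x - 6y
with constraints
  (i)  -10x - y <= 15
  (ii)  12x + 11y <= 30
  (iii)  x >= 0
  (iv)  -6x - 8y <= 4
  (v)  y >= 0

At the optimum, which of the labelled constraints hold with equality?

(ii) and (iii)

Extreme points and z = 7x - 6y:
  (0, 30/11) → z = -180/11
  (5/2, 0) → z = 35/2
  (0, 0) → z = 0

The minimum is at (0, 30/11). Substituting into each constraint, equality holds for (ii) and (iii); the remaining constraints have slack.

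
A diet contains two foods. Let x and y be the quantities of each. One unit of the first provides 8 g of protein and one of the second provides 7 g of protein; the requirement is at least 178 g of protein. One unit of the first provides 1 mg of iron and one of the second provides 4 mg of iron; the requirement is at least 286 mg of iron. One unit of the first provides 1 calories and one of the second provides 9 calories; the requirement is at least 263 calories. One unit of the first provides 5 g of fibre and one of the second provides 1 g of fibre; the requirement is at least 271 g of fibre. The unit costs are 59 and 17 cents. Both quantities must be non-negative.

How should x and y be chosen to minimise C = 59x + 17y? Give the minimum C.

Vertices and C = 59x + 17y:
  (0, 271) → C = 4607
  (286, 0) → C = 16874
  (42, 61) → C = 3515
The feasible region is unbounded (it extends along (0, 1), (1, 0)), but C strictly increases along every unbounded feasible direction, so there is no improving ray and the minimum is attained at a vertex.

x = 42, y = 61, minimum C = 3515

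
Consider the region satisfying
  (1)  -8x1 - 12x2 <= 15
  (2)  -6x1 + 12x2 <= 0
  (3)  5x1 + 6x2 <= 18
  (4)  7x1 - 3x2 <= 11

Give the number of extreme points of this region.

3

Of the 6 pairwise boundary intersections, those satisfying every inequality are:
  (-15/14, -15/28)
  (29/36, -193/108)
  (2, 1)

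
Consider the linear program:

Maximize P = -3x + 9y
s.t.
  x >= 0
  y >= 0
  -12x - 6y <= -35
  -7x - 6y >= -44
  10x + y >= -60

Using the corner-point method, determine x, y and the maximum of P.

Vertices and P = -3x + 9y:
  (0, 35/6) → P = 105/2
  (0, 22/3) → P = 66
  (35/12, 0) → P = -35/4
  (44/7, 0) → P = -132/7

x = 0, y = 22/3, maximum P = 66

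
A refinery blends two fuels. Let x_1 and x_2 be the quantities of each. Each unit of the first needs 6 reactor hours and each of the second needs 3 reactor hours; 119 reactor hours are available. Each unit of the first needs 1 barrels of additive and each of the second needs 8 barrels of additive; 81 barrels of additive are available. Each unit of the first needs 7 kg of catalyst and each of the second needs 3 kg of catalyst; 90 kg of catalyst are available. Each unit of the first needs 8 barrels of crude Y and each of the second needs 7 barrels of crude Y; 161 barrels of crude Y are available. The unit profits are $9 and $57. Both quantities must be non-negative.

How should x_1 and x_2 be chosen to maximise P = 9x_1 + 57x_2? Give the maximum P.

x_1 = 9, x_2 = 9, maximum P = 594

At the optimal vertex, x_1 + 8x_2 = 81 and 7x_1 + 3x_2 = 90.
Solving simultaneously gives x_1 = 9, x_2 = 9.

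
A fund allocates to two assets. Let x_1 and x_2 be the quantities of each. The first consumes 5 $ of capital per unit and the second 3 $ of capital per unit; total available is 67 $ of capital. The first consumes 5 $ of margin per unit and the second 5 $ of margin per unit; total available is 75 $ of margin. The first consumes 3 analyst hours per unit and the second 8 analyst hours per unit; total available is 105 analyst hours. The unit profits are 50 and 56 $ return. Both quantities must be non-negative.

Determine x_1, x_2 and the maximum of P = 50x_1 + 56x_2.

Corner points and P = 50x_1 + 56x_2:
  (0, 0) → P = 0
  (0, 105/8) → P = 735
  (67/5, 0) → P = 670
  (11, 4) → P = 774
  (3, 12) → P = 822

x_1 = 3, x_2 = 12, maximum P = 822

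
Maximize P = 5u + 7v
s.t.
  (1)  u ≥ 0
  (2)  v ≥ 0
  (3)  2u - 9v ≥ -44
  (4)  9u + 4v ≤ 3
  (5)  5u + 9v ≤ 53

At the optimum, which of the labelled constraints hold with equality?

Feasible corners and P = 5u + 7v:
  (0, 0) → P = 0
  (0, 3/4) → P = 21/4
  (1/3, 0) → P = 5/3

The maximum is at (0, 3/4). Substituting into each constraint, equality holds for (1) and (4); the remaining constraints have slack.

(1) and (4)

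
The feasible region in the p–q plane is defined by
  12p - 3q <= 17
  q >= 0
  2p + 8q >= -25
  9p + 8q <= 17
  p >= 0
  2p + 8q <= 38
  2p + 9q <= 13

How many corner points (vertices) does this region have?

5

The feasible vertices (each the meet of two boundaries and inside every other half-plane) are:
  (17/12, 0)
  (187/123, 17/41)
  (0, 0)
  (49/65, 83/65)
  (0, 13/9)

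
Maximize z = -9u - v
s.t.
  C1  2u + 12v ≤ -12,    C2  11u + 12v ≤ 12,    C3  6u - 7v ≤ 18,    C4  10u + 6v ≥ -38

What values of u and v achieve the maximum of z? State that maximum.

u = -32/9, v = -11/27, maximum z = 875/27

Vertices and z = -9u - v:
  (66/43, -54/43) → z = -540/43
  (-32/9, -11/27) → z = 875/27
  (-79/53, -204/53) → z = 915/53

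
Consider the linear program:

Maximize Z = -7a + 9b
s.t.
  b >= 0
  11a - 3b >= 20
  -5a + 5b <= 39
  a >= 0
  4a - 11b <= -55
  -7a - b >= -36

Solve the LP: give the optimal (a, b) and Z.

a = 4, b = 8, maximum Z = 44

Feasible corners and Z = -7a + 9b:
  (385/109, 685/109) → Z = 3470/109
  (4, 8) → Z = 44
  (341/81, 529/81) → Z = 2374/81

At the optimal vertex, 11a - 3b = 20 and -7a - b = -36.
Solving simultaneously gives a = 4, b = 8.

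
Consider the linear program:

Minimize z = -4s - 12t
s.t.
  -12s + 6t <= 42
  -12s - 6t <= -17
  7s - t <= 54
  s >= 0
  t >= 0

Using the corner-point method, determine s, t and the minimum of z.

Vertices and z = -4s - 12t:
  (61/5, 157/5) → z = -2128/5
  (0, 7) → z = -84
  (0, 17/6) → z = -34
  (17/12, 0) → z = -17/3
  (54/7, 0) → z = -216/7

The binding constraints are -12s + 6t = 42 and 7s - t = 54.
Solving simultaneously gives s = 61/5, t = 157/5.

s = 61/5, t = 157/5, minimum z = -2128/5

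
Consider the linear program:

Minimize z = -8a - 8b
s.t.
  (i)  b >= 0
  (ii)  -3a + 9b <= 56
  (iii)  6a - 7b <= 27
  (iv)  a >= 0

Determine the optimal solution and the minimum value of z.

The binding constraints are -3a + 9b = 56 and 6a - 7b = 27.
Solving simultaneously gives a = 635/33, b = 139/11.

a = 635/33, b = 139/11, minimum z = -8416/33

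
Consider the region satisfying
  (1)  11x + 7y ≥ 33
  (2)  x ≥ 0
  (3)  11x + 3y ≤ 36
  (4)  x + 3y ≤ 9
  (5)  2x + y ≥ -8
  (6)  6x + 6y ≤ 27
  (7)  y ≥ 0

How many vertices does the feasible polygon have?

5

Pairwise boundary intersections that survive every other constraint:
  (18/13, 33/13)
  (3, 0)
  (45/16, 27/16)
  (36/11, 0)
  (9/4, 9/4)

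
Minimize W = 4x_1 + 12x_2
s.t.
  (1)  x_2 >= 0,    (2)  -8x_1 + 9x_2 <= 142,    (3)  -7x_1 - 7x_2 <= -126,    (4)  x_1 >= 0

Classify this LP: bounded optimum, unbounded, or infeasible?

Corner points and W = 4x_1 + 12x_2:
  (18, 0) → W = 72
  (20/17, 286/17) → W = 3512/17
The feasible region has finitely many vertices and no improving ray; the minimum is 72 at (18, 0).

bounded optimum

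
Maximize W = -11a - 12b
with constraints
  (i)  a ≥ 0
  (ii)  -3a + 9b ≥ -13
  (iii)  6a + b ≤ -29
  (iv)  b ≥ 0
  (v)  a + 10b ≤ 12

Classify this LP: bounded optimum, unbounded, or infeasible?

The boundaries a = 0 and b = 0 meet at (0, 0), but that point violates 6a + b ≤ -29. Every candidate vertex is excluded by some other constraint, so the feasible region is empty.

infeasible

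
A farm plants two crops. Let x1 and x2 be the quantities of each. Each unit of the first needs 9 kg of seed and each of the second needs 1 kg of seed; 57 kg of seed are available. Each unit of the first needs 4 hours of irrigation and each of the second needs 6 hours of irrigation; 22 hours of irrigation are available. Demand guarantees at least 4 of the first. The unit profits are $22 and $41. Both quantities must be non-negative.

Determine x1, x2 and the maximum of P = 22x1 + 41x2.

Vertices and P = 22x1 + 41x2:
  (11/2, 0) → P = 121
  (4, 0) → P = 88
  (4, 1) → P = 129

The optimum lies where 4x1 + 6x2 = 22 and x1 = 4.
Solving simultaneously gives x1 = 4, x2 = 1.

x1 = 4, x2 = 1, maximum P = 129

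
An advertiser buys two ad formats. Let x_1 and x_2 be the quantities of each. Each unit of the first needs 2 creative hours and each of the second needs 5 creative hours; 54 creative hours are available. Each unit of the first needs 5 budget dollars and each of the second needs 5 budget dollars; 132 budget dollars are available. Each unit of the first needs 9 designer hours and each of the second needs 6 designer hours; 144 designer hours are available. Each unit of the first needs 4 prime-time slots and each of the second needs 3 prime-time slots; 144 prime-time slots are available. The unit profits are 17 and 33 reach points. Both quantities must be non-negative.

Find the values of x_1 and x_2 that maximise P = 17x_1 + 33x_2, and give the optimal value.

Vertices and P = 17x_1 + 33x_2:
  (0, 0) → P = 0
  (0, 54/5) → P = 1782/5
  (16, 0) → P = 272
  (12, 6) → P = 402

x_1 = 12, x_2 = 6, maximum P = 402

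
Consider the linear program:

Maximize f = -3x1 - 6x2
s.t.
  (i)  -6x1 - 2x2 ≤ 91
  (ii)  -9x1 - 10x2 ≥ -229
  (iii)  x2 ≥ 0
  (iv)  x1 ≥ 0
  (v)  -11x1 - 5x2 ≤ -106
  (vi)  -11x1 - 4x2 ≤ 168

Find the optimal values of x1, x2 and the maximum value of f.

x1 = 106/11, x2 = 0, maximum f = -318/11

Vertices and f = -3x1 - 6x2:
  (229/9, 0) → f = -229/3
  (0, 229/10) → f = -687/5
  (106/11, 0) → f = -318/11
  (0, 106/5) → f = -636/5

The optimum lies where x2 = 0 and -11x1 - 5x2 = -106.
Solving simultaneously gives x1 = 106/11, x2 = 0.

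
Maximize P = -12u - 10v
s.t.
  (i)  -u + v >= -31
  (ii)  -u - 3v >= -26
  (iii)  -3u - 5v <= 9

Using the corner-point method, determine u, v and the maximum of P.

u = -157/4, v = 87/4, maximum P = 507/2

Extreme points and P = -12u - 10v:
  (119/4, -5/4) → P = -689/2
  (73/4, -51/4) → P = -183/2
  (-157/4, 87/4) → P = 507/2

At the optimal vertex, -u - 3v = -26 and -3u - 5v = 9.
Solving simultaneously gives u = -157/4, v = 87/4.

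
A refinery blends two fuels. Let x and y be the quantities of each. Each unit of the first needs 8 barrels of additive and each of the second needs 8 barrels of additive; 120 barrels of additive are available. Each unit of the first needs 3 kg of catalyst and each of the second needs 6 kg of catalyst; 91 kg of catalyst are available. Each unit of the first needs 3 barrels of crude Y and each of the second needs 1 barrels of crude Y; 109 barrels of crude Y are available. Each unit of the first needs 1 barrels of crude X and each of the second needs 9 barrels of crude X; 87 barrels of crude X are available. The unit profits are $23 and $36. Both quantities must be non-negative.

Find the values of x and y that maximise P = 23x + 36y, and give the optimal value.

Vertices and P = 23x + 36y:
  (0, 0) → P = 0
  (0, 29/3) → P = 348
  (15, 0) → P = 345
  (6, 9) → P = 462

At the optimal vertex, 8x + 8y = 120 and x + 9y = 87.
Solving simultaneously gives x = 6, y = 9.

x = 6, y = 9, maximum P = 462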